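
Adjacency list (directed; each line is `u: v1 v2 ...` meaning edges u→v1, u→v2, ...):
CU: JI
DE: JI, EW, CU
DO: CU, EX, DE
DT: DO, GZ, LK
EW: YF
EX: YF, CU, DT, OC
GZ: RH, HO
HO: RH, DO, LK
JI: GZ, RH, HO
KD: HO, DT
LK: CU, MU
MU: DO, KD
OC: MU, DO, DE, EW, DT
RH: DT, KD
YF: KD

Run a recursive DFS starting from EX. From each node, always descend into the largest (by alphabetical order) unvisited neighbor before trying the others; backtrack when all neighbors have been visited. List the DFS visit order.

EX, YF, KD, HO, RH, DT, LK, MU, DO, DE, JI, GZ, EW, CU, OC

Visit EX
EX → YF
YF → KD
KD → HO
HO → RH
RH → DT
DT → LK
LK → MU
MU → DO
DO → DE
DE → JI
JI → GZ
DE → EW
DE → CU
EX → OC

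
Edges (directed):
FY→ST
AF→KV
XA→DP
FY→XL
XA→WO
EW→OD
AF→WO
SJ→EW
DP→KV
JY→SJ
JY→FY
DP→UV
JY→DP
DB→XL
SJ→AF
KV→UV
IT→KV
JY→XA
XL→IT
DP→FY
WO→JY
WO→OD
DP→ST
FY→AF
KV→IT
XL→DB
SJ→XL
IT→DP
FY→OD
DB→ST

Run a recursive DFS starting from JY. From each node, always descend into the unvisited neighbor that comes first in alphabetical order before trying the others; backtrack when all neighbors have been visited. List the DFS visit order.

Visit JY
JY → DP
DP → FY
FY → AF
AF → KV
KV → IT
KV → UV
AF → WO
WO → OD
FY → ST
FY → XL
XL → DB
JY → SJ
SJ → EW
JY → XA

JY -> DP -> FY -> AF -> KV -> IT -> UV -> WO -> OD -> ST -> XL -> DB -> SJ -> EW -> XA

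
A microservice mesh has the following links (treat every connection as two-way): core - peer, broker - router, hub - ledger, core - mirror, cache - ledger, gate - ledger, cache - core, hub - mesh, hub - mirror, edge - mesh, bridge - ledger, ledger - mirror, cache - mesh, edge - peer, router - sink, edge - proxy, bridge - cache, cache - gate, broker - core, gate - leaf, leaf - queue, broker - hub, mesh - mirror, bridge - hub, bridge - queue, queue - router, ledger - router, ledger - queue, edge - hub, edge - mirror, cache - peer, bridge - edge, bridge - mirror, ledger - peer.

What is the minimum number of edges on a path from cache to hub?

Level 0: cache
Level 1: bridge, core, gate, ledger, mesh, peer
Level 2: broker, edge, hub, leaf, mirror, queue, router
Level 3: proxy, sink
hub first appears at level 2.

2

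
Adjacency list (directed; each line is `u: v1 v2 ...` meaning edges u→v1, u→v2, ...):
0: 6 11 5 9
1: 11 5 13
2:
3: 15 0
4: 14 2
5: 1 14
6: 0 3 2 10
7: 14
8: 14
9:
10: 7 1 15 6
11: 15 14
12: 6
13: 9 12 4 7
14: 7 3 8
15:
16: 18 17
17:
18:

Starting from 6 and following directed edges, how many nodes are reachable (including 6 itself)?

BFS from 6 visits: 6, 0, 3, 2, 10, 11, 5, 9, 15, 7, 1, 14, 13, 8, 12, 4
Reachable nodes: 16 of 19 total.

16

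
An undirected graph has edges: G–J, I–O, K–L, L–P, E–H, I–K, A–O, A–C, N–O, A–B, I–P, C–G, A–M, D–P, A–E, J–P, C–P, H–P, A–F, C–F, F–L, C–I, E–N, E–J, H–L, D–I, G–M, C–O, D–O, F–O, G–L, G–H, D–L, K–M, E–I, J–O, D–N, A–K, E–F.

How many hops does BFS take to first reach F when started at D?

Level 0: D
Level 1: I, L, N, O, P
Level 2: A, C, E, F, G, H, J, K
Level 3: B, M
F first appears at level 2.

2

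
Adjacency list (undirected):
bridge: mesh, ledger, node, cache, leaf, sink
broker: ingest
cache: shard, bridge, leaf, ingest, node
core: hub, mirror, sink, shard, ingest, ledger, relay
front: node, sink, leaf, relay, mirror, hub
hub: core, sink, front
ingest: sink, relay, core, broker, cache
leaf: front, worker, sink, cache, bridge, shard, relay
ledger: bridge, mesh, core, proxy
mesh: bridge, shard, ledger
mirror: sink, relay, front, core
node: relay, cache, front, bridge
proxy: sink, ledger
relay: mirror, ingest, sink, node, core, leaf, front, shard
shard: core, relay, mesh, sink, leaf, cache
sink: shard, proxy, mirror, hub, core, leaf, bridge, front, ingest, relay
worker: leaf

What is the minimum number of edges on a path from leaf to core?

2

Level 0: leaf
Level 1: bridge, cache, front, relay, shard, sink, worker
Level 2: core, hub, ingest, ledger, mesh, mirror, node, proxy
Level 3: broker
core first appears at level 2.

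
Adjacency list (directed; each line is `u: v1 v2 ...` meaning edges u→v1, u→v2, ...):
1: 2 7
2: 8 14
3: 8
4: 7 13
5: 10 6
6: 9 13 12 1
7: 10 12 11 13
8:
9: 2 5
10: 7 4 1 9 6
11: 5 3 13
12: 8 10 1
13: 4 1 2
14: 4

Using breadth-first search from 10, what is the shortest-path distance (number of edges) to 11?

2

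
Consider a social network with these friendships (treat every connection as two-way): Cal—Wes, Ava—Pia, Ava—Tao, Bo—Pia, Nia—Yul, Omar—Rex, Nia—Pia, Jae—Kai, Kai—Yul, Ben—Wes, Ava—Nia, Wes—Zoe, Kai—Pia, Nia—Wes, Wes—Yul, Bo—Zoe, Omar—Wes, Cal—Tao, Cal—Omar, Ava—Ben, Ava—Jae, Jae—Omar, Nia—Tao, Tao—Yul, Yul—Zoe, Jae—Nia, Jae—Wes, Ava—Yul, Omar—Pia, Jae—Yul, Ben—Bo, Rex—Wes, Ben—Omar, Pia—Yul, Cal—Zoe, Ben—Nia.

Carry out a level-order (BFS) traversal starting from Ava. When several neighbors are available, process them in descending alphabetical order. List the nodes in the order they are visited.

Visit Ava; enqueue Yul, Tao, Pia, Nia, Jae, Ben → queue [Yul, Tao, Pia, Nia, Jae, Ben]
Visit Yul; enqueue Zoe, Wes, Kai → queue [Tao, Pia, Nia, Jae, Ben, Zoe, Wes, Kai]
Visit Tao; enqueue Cal → queue [Pia, Nia, Jae, Ben, Zoe, Wes, Kai, Cal]
Visit Pia; enqueue Omar, Bo → queue [Nia, Jae, Ben, Zoe, Wes, Kai, Cal, Omar, Bo]
Visit Nia → queue [Jae, Ben, Zoe, Wes, Kai, Cal, Omar, Bo]
Visit Jae → queue [Ben, Zoe, Wes, Kai, Cal, Omar, Bo]
Visit Ben → queue [Zoe, Wes, Kai, Cal, Omar, Bo]
Visit Zoe → queue [Wes, Kai, Cal, Omar, Bo]
Visit Wes; enqueue Rex → queue [Kai, Cal, Omar, Bo, Rex]
Visit Kai → queue [Cal, Omar, Bo, Rex]
Visit Cal → queue [Omar, Bo, Rex]
Visit Omar → queue [Bo, Rex]
Visit Bo → queue [Rex]
Visit Rex → queue []

Ava, Yul, Tao, Pia, Nia, Jae, Ben, Zoe, Wes, Kai, Cal, Omar, Bo, Rex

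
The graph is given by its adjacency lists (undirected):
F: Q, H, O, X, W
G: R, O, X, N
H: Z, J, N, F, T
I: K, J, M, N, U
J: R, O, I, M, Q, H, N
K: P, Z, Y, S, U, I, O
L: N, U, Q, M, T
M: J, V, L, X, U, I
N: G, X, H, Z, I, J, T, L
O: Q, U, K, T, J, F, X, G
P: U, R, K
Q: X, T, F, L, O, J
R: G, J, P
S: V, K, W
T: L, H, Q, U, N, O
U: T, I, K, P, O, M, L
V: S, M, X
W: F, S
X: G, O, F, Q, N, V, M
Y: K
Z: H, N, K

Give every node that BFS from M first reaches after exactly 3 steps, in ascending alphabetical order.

W, Y, Z

Level 0: M
Level 1: I, J, L, U, V, X
Level 2: F, G, H, K, N, O, P, Q, R, S, T
Level 3: W, Y, Z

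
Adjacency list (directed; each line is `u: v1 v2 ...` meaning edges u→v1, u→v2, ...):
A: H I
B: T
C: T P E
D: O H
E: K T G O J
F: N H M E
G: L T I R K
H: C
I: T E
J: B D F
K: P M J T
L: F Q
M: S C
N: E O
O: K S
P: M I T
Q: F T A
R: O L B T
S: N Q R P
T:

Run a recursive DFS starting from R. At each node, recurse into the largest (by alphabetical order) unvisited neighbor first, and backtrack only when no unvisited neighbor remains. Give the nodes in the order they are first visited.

Visit R
R → T
R → O
O → S
S → Q
Q → F
F → N
N → E
E → K
K → P
P → M
M → C
P → I
K → J
J → D
D → H
J → B
E → G
G → L
Q → A

R, T, O, S, Q, F, N, E, K, P, M, C, I, J, D, H, B, G, L, A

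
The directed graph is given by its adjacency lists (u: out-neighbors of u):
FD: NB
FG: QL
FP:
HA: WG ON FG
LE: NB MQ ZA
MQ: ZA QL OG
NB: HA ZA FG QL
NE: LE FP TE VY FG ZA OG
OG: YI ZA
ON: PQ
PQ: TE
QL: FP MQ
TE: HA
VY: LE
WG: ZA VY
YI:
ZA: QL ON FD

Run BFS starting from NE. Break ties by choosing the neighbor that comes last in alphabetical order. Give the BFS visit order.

Visit NE; enqueue ZA, VY, TE, OG, LE, FP, FG → queue [ZA, VY, TE, OG, LE, FP, FG]
Visit ZA; enqueue QL, ON, FD → queue [VY, TE, OG, LE, FP, FG, QL, ON, FD]
Visit VY → queue [TE, OG, LE, FP, FG, QL, ON, FD]
Visit TE; enqueue HA → queue [OG, LE, FP, FG, QL, ON, FD, HA]
Visit OG; enqueue YI → queue [LE, FP, FG, QL, ON, FD, HA, YI]
Visit LE; enqueue NB, MQ → queue [FP, FG, QL, ON, FD, HA, YI, NB, MQ]
Visit FP → queue [FG, QL, ON, FD, HA, YI, NB, MQ]
Visit FG → queue [QL, ON, FD, HA, YI, NB, MQ]
Visit QL → queue [ON, FD, HA, YI, NB, MQ]
Visit ON; enqueue PQ → queue [FD, HA, YI, NB, MQ, PQ]
Visit FD → queue [HA, YI, NB, MQ, PQ]
Visit HA; enqueue WG → queue [YI, NB, MQ, PQ, WG]
Visit YI → queue [NB, MQ, PQ, WG]
Visit NB → queue [MQ, PQ, WG]
Visit MQ → queue [PQ, WG]
Visit PQ → queue [WG]
Visit WG → queue []

NE, ZA, VY, TE, OG, LE, FP, FG, QL, ON, FD, HA, YI, NB, MQ, PQ, WG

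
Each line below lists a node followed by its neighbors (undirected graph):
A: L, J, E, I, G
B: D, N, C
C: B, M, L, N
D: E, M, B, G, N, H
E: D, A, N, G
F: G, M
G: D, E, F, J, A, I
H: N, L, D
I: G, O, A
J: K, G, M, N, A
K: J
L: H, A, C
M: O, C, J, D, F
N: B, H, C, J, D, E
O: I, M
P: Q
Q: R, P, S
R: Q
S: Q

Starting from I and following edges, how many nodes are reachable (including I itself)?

BFS from I visits: I, O, G, A, M, J, F, E, D, L, C, N, K, H, B
Reachable nodes: 15 of 19 total.

15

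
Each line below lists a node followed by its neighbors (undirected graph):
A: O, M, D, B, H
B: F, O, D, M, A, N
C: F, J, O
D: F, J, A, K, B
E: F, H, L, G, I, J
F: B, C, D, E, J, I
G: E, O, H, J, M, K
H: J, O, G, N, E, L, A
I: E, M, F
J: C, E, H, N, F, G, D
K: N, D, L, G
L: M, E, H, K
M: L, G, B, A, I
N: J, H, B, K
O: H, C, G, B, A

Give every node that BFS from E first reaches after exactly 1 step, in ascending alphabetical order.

F, G, H, I, J, L

Level 0: E
Level 1: F, G, H, I, J, L
Level 2: A, B, C, D, K, M, N, O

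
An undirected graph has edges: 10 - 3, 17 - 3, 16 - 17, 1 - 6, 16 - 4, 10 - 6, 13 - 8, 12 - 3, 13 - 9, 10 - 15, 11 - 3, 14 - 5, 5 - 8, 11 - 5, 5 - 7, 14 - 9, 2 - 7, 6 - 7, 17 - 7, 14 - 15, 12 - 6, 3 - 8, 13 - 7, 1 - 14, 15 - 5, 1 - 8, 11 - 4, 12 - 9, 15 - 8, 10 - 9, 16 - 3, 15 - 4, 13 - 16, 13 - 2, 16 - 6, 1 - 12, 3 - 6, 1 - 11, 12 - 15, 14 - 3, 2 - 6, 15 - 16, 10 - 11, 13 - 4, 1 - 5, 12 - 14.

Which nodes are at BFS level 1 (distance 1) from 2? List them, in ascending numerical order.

6, 7, 13

Level 0: 2
Level 1: 6, 7, 13
Level 2: 1, 3, 4, 5, 8, 9, 10, 12, 16, 17
Level 3: 11, 14, 15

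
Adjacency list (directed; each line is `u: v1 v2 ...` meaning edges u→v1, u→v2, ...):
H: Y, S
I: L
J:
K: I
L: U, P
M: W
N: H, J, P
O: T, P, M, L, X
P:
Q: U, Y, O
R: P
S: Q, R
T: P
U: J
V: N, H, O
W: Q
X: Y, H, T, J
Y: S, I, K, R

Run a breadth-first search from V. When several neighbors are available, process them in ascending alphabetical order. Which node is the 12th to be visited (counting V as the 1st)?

Visit V; enqueue H, N, O → queue [H, N, O]
Visit H; enqueue S, Y → queue [N, O, S, Y]
Visit N; enqueue J, P → queue [O, S, Y, J, P]
Visit O; enqueue L, M, T, X → queue [S, Y, J, P, L, M, T, X]
Visit S; enqueue Q, R → queue [Y, J, P, L, M, T, X, Q, R]
Visit Y; enqueue I, K → queue [J, P, L, M, T, X, Q, R, I, K]
Visit J → queue [P, L, M, T, X, Q, R, I, K]
Visit P → queue [L, M, T, X, Q, R, I, K]
Visit L; enqueue U → queue [M, T, X, Q, R, I, K, U]
Visit M; enqueue W → queue [T, X, Q, R, I, K, U, W]
Visit T → queue [X, Q, R, I, K, U, W]
Visit X → queue [Q, R, I, K, U, W]
Visit Q → queue [R, I, K, U, W]
Visit R → queue [I, K, U, W]
Visit I → queue [K, U, W]
Visit K → queue [U, W]
Visit U → queue [W]
Visit W → queue []

Visit order: V, H, N, O, S, Y, J, P, L, M, T, X, Q, R, I, K, U, W

X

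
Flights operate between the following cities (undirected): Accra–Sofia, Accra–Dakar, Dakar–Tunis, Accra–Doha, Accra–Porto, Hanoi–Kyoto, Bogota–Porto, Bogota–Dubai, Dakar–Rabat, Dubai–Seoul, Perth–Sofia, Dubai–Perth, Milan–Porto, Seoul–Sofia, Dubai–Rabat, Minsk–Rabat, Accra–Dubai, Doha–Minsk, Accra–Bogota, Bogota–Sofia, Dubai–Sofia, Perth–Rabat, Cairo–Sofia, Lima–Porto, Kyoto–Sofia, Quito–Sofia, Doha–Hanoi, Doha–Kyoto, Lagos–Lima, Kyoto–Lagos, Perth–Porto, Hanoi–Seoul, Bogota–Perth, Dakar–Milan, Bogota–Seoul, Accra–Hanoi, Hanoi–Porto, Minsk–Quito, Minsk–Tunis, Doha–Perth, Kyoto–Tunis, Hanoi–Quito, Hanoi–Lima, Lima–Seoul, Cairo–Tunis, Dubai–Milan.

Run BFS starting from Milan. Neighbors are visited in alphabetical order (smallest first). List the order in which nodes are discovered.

Milan → Dakar → Dubai → Porto → Accra → Rabat → Tunis → Bogota → Perth → Seoul → Sofia → Hanoi → Lima → Doha → Minsk → Cairo → Kyoto → Quito → Lagos

Visit Milan; enqueue Dakar, Dubai, Porto → queue [Dakar, Dubai, Porto]
Visit Dakar; enqueue Accra, Rabat, Tunis → queue [Dubai, Porto, Accra, Rabat, Tunis]
Visit Dubai; enqueue Bogota, Perth, Seoul, Sofia → queue [Porto, Accra, Rabat, Tunis, Bogota, Perth, Seoul, Sofia]
Visit Porto; enqueue Hanoi, Lima → queue [Accra, Rabat, Tunis, Bogota, Perth, Seoul, Sofia, Hanoi, Lima]
Visit Accra; enqueue Doha → queue [Rabat, Tunis, Bogota, Perth, Seoul, Sofia, Hanoi, Lima, Doha]
Visit Rabat; enqueue Minsk → queue [Tunis, Bogota, Perth, Seoul, Sofia, Hanoi, Lima, Doha, Minsk]
Visit Tunis; enqueue Cairo, Kyoto → queue [Bogota, Perth, Seoul, Sofia, Hanoi, Lima, Doha, Minsk, Cairo, Kyoto]
Visit Bogota → queue [Perth, Seoul, Sofia, Hanoi, Lima, Doha, Minsk, Cairo, Kyoto]
Visit Perth → queue [Seoul, Sofia, Hanoi, Lima, Doha, Minsk, Cairo, Kyoto]
Visit Seoul → queue [Sofia, Hanoi, Lima, Doha, Minsk, Cairo, Kyoto]
Visit Sofia; enqueue Quito → queue [Hanoi, Lima, Doha, Minsk, Cairo, Kyoto, Quito]
Visit Hanoi → queue [Lima, Doha, Minsk, Cairo, Kyoto, Quito]
Visit Lima; enqueue Lagos → queue [Doha, Minsk, Cairo, Kyoto, Quito, Lagos]
Visit Doha → queue [Minsk, Cairo, Kyoto, Quito, Lagos]
Visit Minsk → queue [Cairo, Kyoto, Quito, Lagos]
Visit Cairo → queue [Kyoto, Quito, Lagos]
Visit Kyoto → queue [Quito, Lagos]
Visit Quito → queue [Lagos]
Visit Lagos → queue []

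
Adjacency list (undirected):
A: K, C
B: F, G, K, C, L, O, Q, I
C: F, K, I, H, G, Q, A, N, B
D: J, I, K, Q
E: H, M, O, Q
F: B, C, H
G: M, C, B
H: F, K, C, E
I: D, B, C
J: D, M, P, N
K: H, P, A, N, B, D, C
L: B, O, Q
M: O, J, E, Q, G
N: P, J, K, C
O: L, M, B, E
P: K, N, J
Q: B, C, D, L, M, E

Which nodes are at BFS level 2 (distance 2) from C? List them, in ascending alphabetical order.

D, E, J, L, M, O, P

Level 0: C
Level 1: A, B, F, G, H, I, K, N, Q
Level 2: D, E, J, L, M, O, P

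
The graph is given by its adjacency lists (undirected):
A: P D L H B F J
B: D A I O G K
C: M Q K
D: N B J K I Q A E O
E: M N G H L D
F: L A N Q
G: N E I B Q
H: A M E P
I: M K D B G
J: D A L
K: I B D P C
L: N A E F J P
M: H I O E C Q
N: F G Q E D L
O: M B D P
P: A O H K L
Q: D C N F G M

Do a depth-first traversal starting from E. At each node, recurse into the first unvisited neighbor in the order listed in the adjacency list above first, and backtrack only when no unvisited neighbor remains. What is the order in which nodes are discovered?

Visit E
E → M
M → H
H → A
A → P
P → O
O → B
B → D
D → N
N → F
F → L
L → J
F → Q
Q → C
C → K
K → I
I → G

E → M → H → A → P → O → B → D → N → F → L → J → Q → C → K → I → G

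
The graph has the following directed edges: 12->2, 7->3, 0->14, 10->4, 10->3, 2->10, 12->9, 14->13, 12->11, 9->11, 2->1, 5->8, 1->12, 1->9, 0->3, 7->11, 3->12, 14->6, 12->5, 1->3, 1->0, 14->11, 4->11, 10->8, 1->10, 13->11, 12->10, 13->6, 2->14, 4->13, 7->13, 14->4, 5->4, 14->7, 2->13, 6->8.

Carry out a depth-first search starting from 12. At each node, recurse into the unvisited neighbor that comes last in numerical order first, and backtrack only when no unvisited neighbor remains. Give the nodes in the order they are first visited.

Visit 12
12 → 11
12 → 10
10 → 8
10 → 4
4 → 13
13 → 6
10 → 3
12 → 9
12 → 5
12 → 2
2 → 14
14 → 7
2 → 1
1 → 0

12 11 10 8 4 13 6 3 9 5 2 14 7 1 0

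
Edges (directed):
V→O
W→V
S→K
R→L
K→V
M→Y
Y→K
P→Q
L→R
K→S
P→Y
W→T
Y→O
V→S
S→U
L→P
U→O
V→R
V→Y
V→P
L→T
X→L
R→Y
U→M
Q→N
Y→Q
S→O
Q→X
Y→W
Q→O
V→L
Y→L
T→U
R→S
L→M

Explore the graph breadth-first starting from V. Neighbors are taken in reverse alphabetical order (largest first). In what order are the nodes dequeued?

Visit V; enqueue Y, S, R, P, O, L → queue [Y, S, R, P, O, L]
Visit Y; enqueue W, Q, K → queue [S, R, P, O, L, W, Q, K]
Visit S; enqueue U → queue [R, P, O, L, W, Q, K, U]
Visit R → queue [P, O, L, W, Q, K, U]
Visit P → queue [O, L, W, Q, K, U]
Visit O → queue [L, W, Q, K, U]
Visit L; enqueue T, M → queue [W, Q, K, U, T, M]
Visit W → queue [Q, K, U, T, M]
Visit Q; enqueue X, N → queue [K, U, T, M, X, N]
Visit K → queue [U, T, M, X, N]
Visit U → queue [T, M, X, N]
Visit T → queue [M, X, N]
Visit M → queue [X, N]
Visit X → queue [N]
Visit N → queue []

V, Y, S, R, P, O, L, W, Q, K, U, T, M, X, N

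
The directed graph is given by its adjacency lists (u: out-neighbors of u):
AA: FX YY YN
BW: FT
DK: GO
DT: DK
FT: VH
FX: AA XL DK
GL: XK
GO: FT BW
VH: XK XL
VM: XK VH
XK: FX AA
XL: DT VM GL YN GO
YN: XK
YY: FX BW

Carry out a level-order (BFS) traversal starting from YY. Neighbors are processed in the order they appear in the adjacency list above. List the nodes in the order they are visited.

Visit YY; enqueue FX, BW → queue [FX, BW]
Visit FX; enqueue AA, XL, DK → queue [BW, AA, XL, DK]
Visit BW; enqueue FT → queue [AA, XL, DK, FT]
Visit AA; enqueue YN → queue [XL, DK, FT, YN]
Visit XL; enqueue DT, VM, GL, GO → queue [DK, FT, YN, DT, VM, GL, GO]
Visit DK → queue [FT, YN, DT, VM, GL, GO]
Visit FT; enqueue VH → queue [YN, DT, VM, GL, GO, VH]
Visit YN; enqueue XK → queue [DT, VM, GL, GO, VH, XK]
Visit DT → queue [VM, GL, GO, VH, XK]
Visit VM → queue [GL, GO, VH, XK]
Visit GL → queue [GO, VH, XK]
Visit GO → queue [VH, XK]
Visit VH → queue [XK]
Visit XK → queue []

YY, FX, BW, AA, XL, DK, FT, YN, DT, VM, GL, GO, VH, XK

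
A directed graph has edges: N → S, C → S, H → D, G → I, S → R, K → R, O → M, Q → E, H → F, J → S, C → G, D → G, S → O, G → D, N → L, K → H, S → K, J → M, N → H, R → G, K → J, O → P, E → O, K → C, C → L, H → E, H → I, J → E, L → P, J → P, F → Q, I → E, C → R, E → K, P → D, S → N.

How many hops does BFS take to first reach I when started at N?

2

Level 0: N
Level 1: H, L, S
Level 2: D, E, F, I, K, O, P, R
Level 3: C, G, J, M, Q
I first appears at level 2.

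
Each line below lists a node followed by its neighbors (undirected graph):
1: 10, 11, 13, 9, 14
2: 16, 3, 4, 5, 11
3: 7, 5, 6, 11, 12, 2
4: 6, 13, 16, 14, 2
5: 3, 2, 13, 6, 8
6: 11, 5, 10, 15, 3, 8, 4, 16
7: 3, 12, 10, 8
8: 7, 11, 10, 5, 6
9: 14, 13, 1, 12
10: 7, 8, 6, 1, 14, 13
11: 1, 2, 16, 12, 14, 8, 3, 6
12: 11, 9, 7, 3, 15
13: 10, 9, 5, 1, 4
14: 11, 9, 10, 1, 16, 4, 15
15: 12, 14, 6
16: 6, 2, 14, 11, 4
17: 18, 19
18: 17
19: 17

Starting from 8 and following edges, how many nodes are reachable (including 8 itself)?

16

BFS from 8 visits: 8, 7, 11, 10, 5, 6, 3, 12, 1, 2, 16, 14, 13, 15, 4, 9
Reachable nodes: 16 of 19 total.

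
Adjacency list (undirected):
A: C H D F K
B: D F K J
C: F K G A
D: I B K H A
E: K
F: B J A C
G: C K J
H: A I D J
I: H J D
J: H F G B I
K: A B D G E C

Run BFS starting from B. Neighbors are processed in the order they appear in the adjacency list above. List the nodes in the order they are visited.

Visit B; enqueue D, F, K, J → queue [D, F, K, J]
Visit D; enqueue I, H, A → queue [F, K, J, I, H, A]
Visit F; enqueue C → queue [K, J, I, H, A, C]
Visit K; enqueue G, E → queue [J, I, H, A, C, G, E]
Visit J → queue [I, H, A, C, G, E]
Visit I → queue [H, A, C, G, E]
Visit H → queue [A, C, G, E]
Visit A → queue [C, G, E]
Visit C → queue [G, E]
Visit G → queue [E]
Visit E → queue []

B, D, F, K, J, I, H, A, C, G, E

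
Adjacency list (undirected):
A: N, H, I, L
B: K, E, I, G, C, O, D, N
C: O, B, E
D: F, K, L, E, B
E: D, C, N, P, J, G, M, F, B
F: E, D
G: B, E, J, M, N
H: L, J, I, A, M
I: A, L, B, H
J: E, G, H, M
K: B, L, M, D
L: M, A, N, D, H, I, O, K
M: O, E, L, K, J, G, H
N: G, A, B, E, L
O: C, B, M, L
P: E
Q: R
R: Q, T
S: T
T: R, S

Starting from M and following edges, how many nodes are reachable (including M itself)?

16

BFS from M visits: M, O, L, K, J, H, G, E, C, B, N, I, D, A, P, F
Reachable nodes: 16 of 20 total.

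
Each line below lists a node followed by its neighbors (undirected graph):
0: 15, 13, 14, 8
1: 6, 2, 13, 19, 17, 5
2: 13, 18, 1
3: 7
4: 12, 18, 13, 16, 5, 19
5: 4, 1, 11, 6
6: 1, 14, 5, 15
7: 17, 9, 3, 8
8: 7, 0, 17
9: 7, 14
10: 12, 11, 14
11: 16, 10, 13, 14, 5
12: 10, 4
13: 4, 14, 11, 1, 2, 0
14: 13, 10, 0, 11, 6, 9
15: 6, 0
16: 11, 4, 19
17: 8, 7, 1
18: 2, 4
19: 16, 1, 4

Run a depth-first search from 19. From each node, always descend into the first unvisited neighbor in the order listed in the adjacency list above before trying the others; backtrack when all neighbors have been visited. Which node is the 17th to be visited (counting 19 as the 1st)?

Visit 19
19 → 16
16 → 11
11 → 10
10 → 12
12 → 4
4 → 18
18 → 2
2 → 13
13 → 14
14 → 0
0 → 15
15 → 6
6 → 1
1 → 17
17 → 8
8 → 7
7 → 9
7 → 3
1 → 5

Visit order: 19, 16, 11, 10, 12, 4, 18, 2, 13, 14, 0, 15, 6, 1, 17, 8, 7, 9, 3, 5

7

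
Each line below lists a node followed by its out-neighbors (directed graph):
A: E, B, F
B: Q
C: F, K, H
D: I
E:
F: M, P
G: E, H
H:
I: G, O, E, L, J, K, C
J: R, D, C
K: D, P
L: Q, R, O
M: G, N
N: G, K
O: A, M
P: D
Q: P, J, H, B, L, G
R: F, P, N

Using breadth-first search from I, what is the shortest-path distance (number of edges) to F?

Level 0: I
Level 1: C, E, G, J, K, L, O
Level 2: A, D, F, H, M, P, Q, R
Level 3: B, N
F first appears at level 2.

2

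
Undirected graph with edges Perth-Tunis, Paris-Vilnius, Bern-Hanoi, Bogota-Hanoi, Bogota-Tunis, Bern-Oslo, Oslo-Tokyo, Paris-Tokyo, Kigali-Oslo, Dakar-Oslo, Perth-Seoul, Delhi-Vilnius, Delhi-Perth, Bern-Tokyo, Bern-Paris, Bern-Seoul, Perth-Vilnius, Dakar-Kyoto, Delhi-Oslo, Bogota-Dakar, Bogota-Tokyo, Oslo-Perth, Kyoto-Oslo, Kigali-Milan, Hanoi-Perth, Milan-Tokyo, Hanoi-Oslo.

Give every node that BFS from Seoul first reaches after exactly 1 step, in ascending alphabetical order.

Level 0: Seoul
Level 1: Bern, Perth
Level 2: Delhi, Hanoi, Oslo, Paris, Tokyo, Tunis, Vilnius
Level 3: Bogota, Dakar, Kigali, Kyoto, Milan

Bern, Perth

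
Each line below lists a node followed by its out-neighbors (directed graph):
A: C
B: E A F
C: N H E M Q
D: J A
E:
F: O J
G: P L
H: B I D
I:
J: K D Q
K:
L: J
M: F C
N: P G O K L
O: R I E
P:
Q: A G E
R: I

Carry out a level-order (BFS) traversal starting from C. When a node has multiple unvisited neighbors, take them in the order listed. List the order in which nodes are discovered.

Visit C; enqueue N, H, E, M, Q → queue [N, H, E, M, Q]
Visit N; enqueue P, G, O, K, L → queue [H, E, M, Q, P, G, O, K, L]
Visit H; enqueue B, I, D → queue [E, M, Q, P, G, O, K, L, B, I, D]
Visit E → queue [M, Q, P, G, O, K, L, B, I, D]
Visit M; enqueue F → queue [Q, P, G, O, K, L, B, I, D, F]
Visit Q; enqueue A → queue [P, G, O, K, L, B, I, D, F, A]
Visit P → queue [G, O, K, L, B, I, D, F, A]
Visit G → queue [O, K, L, B, I, D, F, A]
Visit O; enqueue R → queue [K, L, B, I, D, F, A, R]
Visit K → queue [L, B, I, D, F, A, R]
Visit L; enqueue J → queue [B, I, D, F, A, R, J]
Visit B → queue [I, D, F, A, R, J]
Visit I → queue [D, F, A, R, J]
Visit D → queue [F, A, R, J]
Visit F → queue [A, R, J]
Visit A → queue [R, J]
Visit R → queue [J]
Visit J → queue []

C N H E M Q P G O K L B I D F A R J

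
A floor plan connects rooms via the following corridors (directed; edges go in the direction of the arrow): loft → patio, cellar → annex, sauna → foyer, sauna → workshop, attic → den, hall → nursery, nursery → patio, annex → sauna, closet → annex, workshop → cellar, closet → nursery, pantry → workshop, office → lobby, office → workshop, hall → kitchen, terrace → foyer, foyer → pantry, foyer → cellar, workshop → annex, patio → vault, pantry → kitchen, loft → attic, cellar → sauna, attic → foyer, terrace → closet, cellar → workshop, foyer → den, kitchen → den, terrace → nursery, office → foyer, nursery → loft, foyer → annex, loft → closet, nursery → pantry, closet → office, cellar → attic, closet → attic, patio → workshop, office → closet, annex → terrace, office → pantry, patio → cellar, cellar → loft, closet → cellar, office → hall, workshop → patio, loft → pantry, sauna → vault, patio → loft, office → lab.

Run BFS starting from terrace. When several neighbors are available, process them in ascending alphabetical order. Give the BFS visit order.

Visit terrace; enqueue closet, foyer, nursery → queue [closet, foyer, nursery]
Visit closet; enqueue annex, attic, cellar, office → queue [foyer, nursery, annex, attic, cellar, office]
Visit foyer; enqueue den, pantry → queue [nursery, annex, attic, cellar, office, den, pantry]
Visit nursery; enqueue loft, patio → queue [annex, attic, cellar, office, den, pantry, loft, patio]
Visit annex; enqueue sauna → queue [attic, cellar, office, den, pantry, loft, patio, sauna]
Visit attic → queue [cellar, office, den, pantry, loft, patio, sauna]
Visit cellar; enqueue workshop → queue [office, den, pantry, loft, patio, sauna, workshop]
Visit office; enqueue hall, lab, lobby → queue [den, pantry, loft, patio, sauna, workshop, hall, lab, lobby]
Visit den → queue [pantry, loft, patio, sauna, workshop, hall, lab, lobby]
Visit pantry; enqueue kitchen → queue [loft, patio, sauna, workshop, hall, lab, lobby, kitchen]
Visit loft → queue [patio, sauna, workshop, hall, lab, lobby, kitchen]
Visit patio; enqueue vault → queue [sauna, workshop, hall, lab, lobby, kitchen, vault]
Visit sauna → queue [workshop, hall, lab, lobby, kitchen, vault]
Visit workshop → queue [hall, lab, lobby, kitchen, vault]
Visit hall → queue [lab, lobby, kitchen, vault]
Visit lab → queue [lobby, kitchen, vault]
Visit lobby → queue [kitchen, vault]
Visit kitchen → queue [vault]
Visit vault → queue []

terrace, closet, foyer, nursery, annex, attic, cellar, office, den, pantry, loft, patio, sauna, workshop, hall, lab, lobby, kitchen, vault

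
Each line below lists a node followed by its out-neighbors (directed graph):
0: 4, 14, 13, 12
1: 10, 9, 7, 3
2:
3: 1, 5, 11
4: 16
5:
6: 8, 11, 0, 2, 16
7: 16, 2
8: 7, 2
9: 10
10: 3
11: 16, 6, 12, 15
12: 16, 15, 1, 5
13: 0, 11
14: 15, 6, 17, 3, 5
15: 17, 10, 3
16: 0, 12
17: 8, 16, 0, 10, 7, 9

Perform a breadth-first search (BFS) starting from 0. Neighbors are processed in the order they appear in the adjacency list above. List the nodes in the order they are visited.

0 -> 4 -> 14 -> 13 -> 12 -> 16 -> 15 -> 6 -> 17 -> 3 -> 5 -> 11 -> 1 -> 10 -> 8 -> 2 -> 7 -> 9

Visit 0; enqueue 4, 14, 13, 12 → queue [4, 14, 13, 12]
Visit 4; enqueue 16 → queue [14, 13, 12, 16]
Visit 14; enqueue 15, 6, 17, 3, 5 → queue [13, 12, 16, 15, 6, 17, 3, 5]
Visit 13; enqueue 11 → queue [12, 16, 15, 6, 17, 3, 5, 11]
Visit 12; enqueue 1 → queue [16, 15, 6, 17, 3, 5, 11, 1]
Visit 16 → queue [15, 6, 17, 3, 5, 11, 1]
Visit 15; enqueue 10 → queue [6, 17, 3, 5, 11, 1, 10]
Visit 6; enqueue 8, 2 → queue [17, 3, 5, 11, 1, 10, 8, 2]
Visit 17; enqueue 7, 9 → queue [3, 5, 11, 1, 10, 8, 2, 7, 9]
Visit 3 → queue [5, 11, 1, 10, 8, 2, 7, 9]
Visit 5 → queue [11, 1, 10, 8, 2, 7, 9]
Visit 11 → queue [1, 10, 8, 2, 7, 9]
Visit 1 → queue [10, 8, 2, 7, 9]
Visit 10 → queue [8, 2, 7, 9]
Visit 8 → queue [2, 7, 9]
Visit 2 → queue [7, 9]
Visit 7 → queue [9]
Visit 9 → queue []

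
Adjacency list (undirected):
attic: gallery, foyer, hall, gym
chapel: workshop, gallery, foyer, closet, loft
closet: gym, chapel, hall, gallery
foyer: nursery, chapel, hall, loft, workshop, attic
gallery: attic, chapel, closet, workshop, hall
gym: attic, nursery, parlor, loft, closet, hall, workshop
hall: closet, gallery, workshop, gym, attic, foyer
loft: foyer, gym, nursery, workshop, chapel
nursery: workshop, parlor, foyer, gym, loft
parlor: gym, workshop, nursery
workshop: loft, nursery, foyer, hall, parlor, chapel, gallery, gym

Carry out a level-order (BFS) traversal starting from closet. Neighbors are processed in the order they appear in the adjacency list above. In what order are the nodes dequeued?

closet -> gym -> chapel -> hall -> gallery -> attic -> nursery -> parlor -> loft -> workshop -> foyer

Visit closet; enqueue gym, chapel, hall, gallery → queue [gym, chapel, hall, gallery]
Visit gym; enqueue attic, nursery, parlor, loft, workshop → queue [chapel, hall, gallery, attic, nursery, parlor, loft, workshop]
Visit chapel; enqueue foyer → queue [hall, gallery, attic, nursery, parlor, loft, workshop, foyer]
Visit hall → queue [gallery, attic, nursery, parlor, loft, workshop, foyer]
Visit gallery → queue [attic, nursery, parlor, loft, workshop, foyer]
Visit attic → queue [nursery, parlor, loft, workshop, foyer]
Visit nursery → queue [parlor, loft, workshop, foyer]
Visit parlor → queue [loft, workshop, foyer]
Visit loft → queue [workshop, foyer]
Visit workshop → queue [foyer]
Visit foyer → queue []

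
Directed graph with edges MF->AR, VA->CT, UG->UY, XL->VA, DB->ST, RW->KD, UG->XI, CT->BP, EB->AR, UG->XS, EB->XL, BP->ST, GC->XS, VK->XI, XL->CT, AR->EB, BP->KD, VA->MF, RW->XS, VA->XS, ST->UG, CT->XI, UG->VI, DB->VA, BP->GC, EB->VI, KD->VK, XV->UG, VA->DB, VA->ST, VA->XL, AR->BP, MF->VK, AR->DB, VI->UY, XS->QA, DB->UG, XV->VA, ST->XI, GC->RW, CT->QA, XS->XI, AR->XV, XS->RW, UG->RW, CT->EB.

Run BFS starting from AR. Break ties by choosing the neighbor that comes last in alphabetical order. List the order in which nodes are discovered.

AR, XV, EB, DB, BP, VA, UG, XL, VI, ST, KD, GC, XS, MF, CT, XI, UY, RW, VK, QA

Visit AR; enqueue XV, EB, DB, BP → queue [XV, EB, DB, BP]
Visit XV; enqueue VA, UG → queue [EB, DB, BP, VA, UG]
Visit EB; enqueue XL, VI → queue [DB, BP, VA, UG, XL, VI]
Visit DB; enqueue ST → queue [BP, VA, UG, XL, VI, ST]
Visit BP; enqueue KD, GC → queue [VA, UG, XL, VI, ST, KD, GC]
Visit VA; enqueue XS, MF, CT → queue [UG, XL, VI, ST, KD, GC, XS, MF, CT]
Visit UG; enqueue XI, UY, RW → queue [XL, VI, ST, KD, GC, XS, MF, CT, XI, UY, RW]
Visit XL → queue [VI, ST, KD, GC, XS, MF, CT, XI, UY, RW]
Visit VI → queue [ST, KD, GC, XS, MF, CT, XI, UY, RW]
Visit ST → queue [KD, GC, XS, MF, CT, XI, UY, RW]
Visit KD; enqueue VK → queue [GC, XS, MF, CT, XI, UY, RW, VK]
Visit GC → queue [XS, MF, CT, XI, UY, RW, VK]
Visit XS; enqueue QA → queue [MF, CT, XI, UY, RW, VK, QA]
Visit MF → queue [CT, XI, UY, RW, VK, QA]
Visit CT → queue [XI, UY, RW, VK, QA]
Visit XI → queue [UY, RW, VK, QA]
Visit UY → queue [RW, VK, QA]
Visit RW → queue [VK, QA]
Visit VK → queue [QA]
Visit QA → queue []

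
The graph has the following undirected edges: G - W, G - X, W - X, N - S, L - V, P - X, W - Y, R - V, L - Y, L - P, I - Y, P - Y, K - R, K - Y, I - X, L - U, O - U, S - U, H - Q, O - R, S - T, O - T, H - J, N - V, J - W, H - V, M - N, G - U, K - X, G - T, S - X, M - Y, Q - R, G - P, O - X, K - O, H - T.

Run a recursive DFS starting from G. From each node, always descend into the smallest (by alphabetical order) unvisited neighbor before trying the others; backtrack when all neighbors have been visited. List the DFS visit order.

G P L U O K R Q H J W X I Y M N S T V

Visit G
G → P
P → L
L → U
U → O
O → K
K → R
R → Q
Q → H
H → J
J → W
W → X
X → I
I → Y
Y → M
M → N
N → S
S → T
N → V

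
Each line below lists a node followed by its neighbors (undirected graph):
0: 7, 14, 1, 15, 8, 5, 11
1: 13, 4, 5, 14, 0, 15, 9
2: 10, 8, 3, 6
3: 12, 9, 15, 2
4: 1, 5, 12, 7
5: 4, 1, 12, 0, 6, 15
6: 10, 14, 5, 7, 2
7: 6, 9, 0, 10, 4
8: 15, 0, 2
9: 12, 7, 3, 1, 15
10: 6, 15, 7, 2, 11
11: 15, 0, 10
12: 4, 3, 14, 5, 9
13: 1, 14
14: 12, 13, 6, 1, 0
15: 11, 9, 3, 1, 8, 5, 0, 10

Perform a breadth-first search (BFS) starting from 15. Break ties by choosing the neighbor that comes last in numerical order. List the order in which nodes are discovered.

Visit 15; enqueue 11, 10, 9, 8, 5, 3, 1, 0 → queue [11, 10, 9, 8, 5, 3, 1, 0]
Visit 11 → queue [10, 9, 8, 5, 3, 1, 0]
Visit 10; enqueue 7, 6, 2 → queue [9, 8, 5, 3, 1, 0, 7, 6, 2]
Visit 9; enqueue 12 → queue [8, 5, 3, 1, 0, 7, 6, 2, 12]
Visit 8 → queue [5, 3, 1, 0, 7, 6, 2, 12]
Visit 5; enqueue 4 → queue [3, 1, 0, 7, 6, 2, 12, 4]
Visit 3 → queue [1, 0, 7, 6, 2, 12, 4]
Visit 1; enqueue 14, 13 → queue [0, 7, 6, 2, 12, 4, 14, 13]
Visit 0 → queue [7, 6, 2, 12, 4, 14, 13]
Visit 7 → queue [6, 2, 12, 4, 14, 13]
Visit 6 → queue [2, 12, 4, 14, 13]
Visit 2 → queue [12, 4, 14, 13]
Visit 12 → queue [4, 14, 13]
Visit 4 → queue [14, 13]
Visit 14 → queue [13]
Visit 13 → queue []

15, 11, 10, 9, 8, 5, 3, 1, 0, 7, 6, 2, 12, 4, 14, 13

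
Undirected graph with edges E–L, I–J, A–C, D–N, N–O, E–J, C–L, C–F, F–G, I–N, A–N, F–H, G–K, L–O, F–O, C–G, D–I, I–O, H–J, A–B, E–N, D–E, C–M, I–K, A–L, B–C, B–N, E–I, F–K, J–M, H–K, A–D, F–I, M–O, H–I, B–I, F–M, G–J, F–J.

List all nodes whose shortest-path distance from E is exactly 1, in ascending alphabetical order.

D, I, J, L, N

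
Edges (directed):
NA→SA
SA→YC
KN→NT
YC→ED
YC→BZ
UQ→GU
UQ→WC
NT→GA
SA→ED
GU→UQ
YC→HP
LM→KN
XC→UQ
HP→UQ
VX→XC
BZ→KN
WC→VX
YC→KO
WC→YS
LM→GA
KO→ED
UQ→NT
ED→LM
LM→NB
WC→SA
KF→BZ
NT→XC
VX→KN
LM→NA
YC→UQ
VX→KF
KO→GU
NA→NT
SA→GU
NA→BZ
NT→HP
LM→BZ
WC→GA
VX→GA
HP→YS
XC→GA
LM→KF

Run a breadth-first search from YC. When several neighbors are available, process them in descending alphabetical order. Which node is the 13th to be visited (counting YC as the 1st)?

Visit YC; enqueue UQ, KO, HP, ED, BZ → queue [UQ, KO, HP, ED, BZ]
Visit UQ; enqueue WC, NT, GU → queue [KO, HP, ED, BZ, WC, NT, GU]
Visit KO → queue [HP, ED, BZ, WC, NT, GU]
Visit HP; enqueue YS → queue [ED, BZ, WC, NT, GU, YS]
Visit ED; enqueue LM → queue [BZ, WC, NT, GU, YS, LM]
Visit BZ; enqueue KN → queue [WC, NT, GU, YS, LM, KN]
Visit WC; enqueue VX, SA, GA → queue [NT, GU, YS, LM, KN, VX, SA, GA]
Visit NT; enqueue XC → queue [GU, YS, LM, KN, VX, SA, GA, XC]
Visit GU → queue [YS, LM, KN, VX, SA, GA, XC]
Visit YS → queue [LM, KN, VX, SA, GA, XC]
Visit LM; enqueue NB, NA, KF → queue [KN, VX, SA, GA, XC, NB, NA, KF]
Visit KN → queue [VX, SA, GA, XC, NB, NA, KF]
Visit VX → queue [SA, GA, XC, NB, NA, KF]
Visit SA → queue [GA, XC, NB, NA, KF]
Visit GA → queue [XC, NB, NA, KF]
Visit XC → queue [NB, NA, KF]
Visit NB → queue [NA, KF]
Visit NA → queue [KF]
Visit KF → queue []

Visit order: YC, UQ, KO, HP, ED, BZ, WC, NT, GU, YS, LM, KN, VX, SA, GA, XC, NB, NA, KF

VX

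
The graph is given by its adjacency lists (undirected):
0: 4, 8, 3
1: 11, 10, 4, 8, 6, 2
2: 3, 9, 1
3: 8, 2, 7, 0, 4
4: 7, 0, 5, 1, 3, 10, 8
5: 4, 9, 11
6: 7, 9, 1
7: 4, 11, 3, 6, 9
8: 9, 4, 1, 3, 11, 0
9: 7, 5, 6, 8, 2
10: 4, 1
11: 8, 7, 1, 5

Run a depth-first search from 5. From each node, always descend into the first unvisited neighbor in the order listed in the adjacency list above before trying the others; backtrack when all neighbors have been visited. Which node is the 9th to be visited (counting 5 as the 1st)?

Visit 5
5 → 4
4 → 7
7 → 11
11 → 8
8 → 9
9 → 6
6 → 1
1 → 10
1 → 2
2 → 3
3 → 0

Visit order: 5, 4, 7, 11, 8, 9, 6, 1, 10, 2, 3, 0

10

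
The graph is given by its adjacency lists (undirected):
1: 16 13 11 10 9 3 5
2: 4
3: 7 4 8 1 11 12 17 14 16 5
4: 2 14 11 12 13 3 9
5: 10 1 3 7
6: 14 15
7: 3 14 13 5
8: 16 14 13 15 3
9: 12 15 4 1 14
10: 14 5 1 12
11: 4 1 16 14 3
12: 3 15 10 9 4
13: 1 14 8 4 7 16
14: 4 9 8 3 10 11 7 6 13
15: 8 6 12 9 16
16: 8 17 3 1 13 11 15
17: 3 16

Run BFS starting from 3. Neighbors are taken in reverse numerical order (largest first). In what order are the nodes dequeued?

Visit 3; enqueue 17, 16, 14, 12, 11, 8, 7, 5, 4, 1 → queue [17, 16, 14, 12, 11, 8, 7, 5, 4, 1]
Visit 17 → queue [16, 14, 12, 11, 8, 7, 5, 4, 1]
Visit 16; enqueue 15, 13 → queue [14, 12, 11, 8, 7, 5, 4, 1, 15, 13]
Visit 14; enqueue 10, 9, 6 → queue [12, 11, 8, 7, 5, 4, 1, 15, 13, 10, 9, 6]
Visit 12 → queue [11, 8, 7, 5, 4, 1, 15, 13, 10, 9, 6]
Visit 11 → queue [8, 7, 5, 4, 1, 15, 13, 10, 9, 6]
Visit 8 → queue [7, 5, 4, 1, 15, 13, 10, 9, 6]
Visit 7 → queue [5, 4, 1, 15, 13, 10, 9, 6]
Visit 5 → queue [4, 1, 15, 13, 10, 9, 6]
Visit 4; enqueue 2 → queue [1, 15, 13, 10, 9, 6, 2]
Visit 1 → queue [15, 13, 10, 9, 6, 2]
Visit 15 → queue [13, 10, 9, 6, 2]
Visit 13 → queue [10, 9, 6, 2]
Visit 10 → queue [9, 6, 2]
Visit 9 → queue [6, 2]
Visit 6 → queue [2]
Visit 2 → queue []

3, 17, 16, 14, 12, 11, 8, 7, 5, 4, 1, 15, 13, 10, 9, 6, 2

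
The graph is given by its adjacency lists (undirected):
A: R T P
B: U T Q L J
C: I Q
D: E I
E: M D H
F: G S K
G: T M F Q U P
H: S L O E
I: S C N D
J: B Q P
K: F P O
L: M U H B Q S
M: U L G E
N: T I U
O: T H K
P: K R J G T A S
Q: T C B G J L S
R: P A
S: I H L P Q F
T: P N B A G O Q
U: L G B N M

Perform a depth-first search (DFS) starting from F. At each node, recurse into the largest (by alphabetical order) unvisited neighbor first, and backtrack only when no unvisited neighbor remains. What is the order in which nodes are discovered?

F -> S -> Q -> T -> P -> R -> A -> K -> O -> H -> L -> U -> N -> I -> D -> E -> M -> G -> C -> B -> J

Visit F
F → S
S → Q
Q → T
T → P
P → R
R → A
P → K
K → O
O → H
H → L
L → U
U → N
N → I
I → D
D → E
E → M
M → G
I → C
U → B
B → J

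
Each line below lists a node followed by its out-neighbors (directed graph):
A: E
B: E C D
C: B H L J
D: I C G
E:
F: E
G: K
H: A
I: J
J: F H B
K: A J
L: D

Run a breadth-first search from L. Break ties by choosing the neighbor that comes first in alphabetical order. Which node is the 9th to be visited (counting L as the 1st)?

Visit L; enqueue D → queue [D]
Visit D; enqueue C, G, I → queue [C, G, I]
Visit C; enqueue B, H, J → queue [G, I, B, H, J]
Visit G; enqueue K → queue [I, B, H, J, K]
Visit I → queue [B, H, J, K]
Visit B; enqueue E → queue [H, J, K, E]
Visit H; enqueue A → queue [J, K, E, A]
Visit J; enqueue F → queue [K, E, A, F]
Visit K → queue [E, A, F]
Visit E → queue [A, F]
Visit A → queue [F]
Visit F → queue []

Visit order: L, D, C, G, I, B, H, J, K, E, A, F

K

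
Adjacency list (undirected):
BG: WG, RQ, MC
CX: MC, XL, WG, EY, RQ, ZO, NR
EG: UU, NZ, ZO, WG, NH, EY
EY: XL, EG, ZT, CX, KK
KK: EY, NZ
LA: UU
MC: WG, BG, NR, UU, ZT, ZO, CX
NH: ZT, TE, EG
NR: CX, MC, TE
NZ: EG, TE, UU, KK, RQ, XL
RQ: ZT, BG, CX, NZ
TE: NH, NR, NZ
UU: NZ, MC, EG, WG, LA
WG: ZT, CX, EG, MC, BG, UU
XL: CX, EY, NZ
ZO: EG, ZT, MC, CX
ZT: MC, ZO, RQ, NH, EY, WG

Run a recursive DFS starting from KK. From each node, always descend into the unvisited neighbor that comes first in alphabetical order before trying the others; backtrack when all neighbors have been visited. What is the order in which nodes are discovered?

KK -> EY -> CX -> MC -> BG -> RQ -> NZ -> EG -> NH -> TE -> NR -> ZT -> WG -> UU -> LA -> ZO -> XL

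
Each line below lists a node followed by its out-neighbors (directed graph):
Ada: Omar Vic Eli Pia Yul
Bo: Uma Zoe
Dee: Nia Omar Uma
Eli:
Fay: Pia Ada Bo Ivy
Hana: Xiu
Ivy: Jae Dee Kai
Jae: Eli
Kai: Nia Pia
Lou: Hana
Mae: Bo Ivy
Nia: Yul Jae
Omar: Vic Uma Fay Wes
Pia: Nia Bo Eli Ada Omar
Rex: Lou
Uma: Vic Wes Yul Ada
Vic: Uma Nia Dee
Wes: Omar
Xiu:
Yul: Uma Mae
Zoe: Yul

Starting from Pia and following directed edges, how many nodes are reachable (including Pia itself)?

BFS from Pia visits: Pia, Ada, Bo, Eli, Nia, Omar, Vic, Yul, Uma, Zoe, Jae, Fay, Wes, Dee, Mae, Ivy, Kai
Reachable nodes: 17 of 21 total.

17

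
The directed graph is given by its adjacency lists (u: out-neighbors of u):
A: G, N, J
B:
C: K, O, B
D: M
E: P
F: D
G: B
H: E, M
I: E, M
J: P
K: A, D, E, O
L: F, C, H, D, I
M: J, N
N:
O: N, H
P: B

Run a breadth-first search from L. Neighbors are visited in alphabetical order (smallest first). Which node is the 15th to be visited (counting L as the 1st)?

P

Visit L; enqueue C, D, F, H, I → queue [C, D, F, H, I]
Visit C; enqueue B, K, O → queue [D, F, H, I, B, K, O]
Visit D; enqueue M → queue [F, H, I, B, K, O, M]
Visit F → queue [H, I, B, K, O, M]
Visit H; enqueue E → queue [I, B, K, O, M, E]
Visit I → queue [B, K, O, M, E]
Visit B → queue [K, O, M, E]
Visit K; enqueue A → queue [O, M, E, A]
Visit O; enqueue N → queue [M, E, A, N]
Visit M; enqueue J → queue [E, A, N, J]
Visit E; enqueue P → queue [A, N, J, P]
Visit A; enqueue G → queue [N, J, P, G]
Visit N → queue [J, P, G]
Visit J → queue [P, G]
Visit P → queue [G]
Visit G → queue []

Visit order: L, C, D, F, H, I, B, K, O, M, E, A, N, J, P, G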